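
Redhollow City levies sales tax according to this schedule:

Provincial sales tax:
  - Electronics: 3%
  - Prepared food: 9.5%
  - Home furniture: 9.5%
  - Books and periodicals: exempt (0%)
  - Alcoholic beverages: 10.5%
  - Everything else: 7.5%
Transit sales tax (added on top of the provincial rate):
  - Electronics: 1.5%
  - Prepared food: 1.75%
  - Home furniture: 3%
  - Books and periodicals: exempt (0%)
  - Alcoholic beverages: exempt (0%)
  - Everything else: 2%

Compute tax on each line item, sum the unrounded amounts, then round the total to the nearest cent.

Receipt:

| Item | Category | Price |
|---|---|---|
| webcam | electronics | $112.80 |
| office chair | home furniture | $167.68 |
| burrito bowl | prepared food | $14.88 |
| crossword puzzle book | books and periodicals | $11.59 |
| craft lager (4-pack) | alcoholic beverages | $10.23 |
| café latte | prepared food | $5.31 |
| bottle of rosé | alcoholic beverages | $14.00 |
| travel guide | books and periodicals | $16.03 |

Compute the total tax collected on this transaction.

Webcam $112.80: electronics → 3% + 1.5% transit = 4.5% → $5.076
Office chair $167.68: home furniture → 9.5% + 3% transit = 12.5% → $20.96
Burrito bowl $14.88: prepared food → 9.5% + 1.75% transit = 11.25% → $1.674
Crossword puzzle book $11.59: books and periodicals → 0% + 0% transit = 0% → $0.00
Craft lager (4-pack) $10.23: alcoholic beverages → 10.5% + 0% transit = 10.5% → $1.07415
Café latte $5.31: prepared food → 9.5% + 1.75% transit = 11.25% → $0.597375
Bottle of rosé $14.00: alcoholic beverages → 10.5% + 0% transit = 10.5% → $1.47
Travel guide $16.03: books and periodicals → 0% + 0% transit = 0% → $0.00
Unrounded tax sum = $30.851525 → $30.85

$30.85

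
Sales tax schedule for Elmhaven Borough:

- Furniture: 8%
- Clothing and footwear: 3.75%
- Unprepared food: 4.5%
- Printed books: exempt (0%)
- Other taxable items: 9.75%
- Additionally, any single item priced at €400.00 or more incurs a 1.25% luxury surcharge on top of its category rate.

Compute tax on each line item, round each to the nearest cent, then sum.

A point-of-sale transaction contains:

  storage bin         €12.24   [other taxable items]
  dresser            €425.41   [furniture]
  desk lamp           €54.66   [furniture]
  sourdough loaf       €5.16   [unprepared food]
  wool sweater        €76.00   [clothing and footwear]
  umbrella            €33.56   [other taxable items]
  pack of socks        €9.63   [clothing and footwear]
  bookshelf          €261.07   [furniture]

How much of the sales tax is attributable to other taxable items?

Storage bin €12.24: other taxable items → 9.75% → €1.19
Umbrella €33.56: other taxable items → 9.75% → €3.27
Tax on other taxable items = €1.19 + €3.27 = €4.46

€4.46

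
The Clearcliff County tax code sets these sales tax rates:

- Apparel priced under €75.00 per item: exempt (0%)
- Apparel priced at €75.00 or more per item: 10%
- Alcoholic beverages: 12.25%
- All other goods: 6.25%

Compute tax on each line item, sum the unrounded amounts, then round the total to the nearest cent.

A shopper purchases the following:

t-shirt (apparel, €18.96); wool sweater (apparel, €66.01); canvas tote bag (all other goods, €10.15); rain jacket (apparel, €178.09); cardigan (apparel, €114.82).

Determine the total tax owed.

T-shirt €18.96: apparel, under €75.00 → 0% → €0.00
Wool sweater €66.01: apparel, under €75.00 → 0% → €0.00
Canvas tote bag €10.15: all other goods → 6.25% → €0.634375
Rain jacket €178.09: apparel, €75.00 or more → 10% → €17.809
Cardigan €114.82: apparel, €75.00 or more → 10% → €11.482
Unrounded tax sum = €29.925375 → €29.93

€29.93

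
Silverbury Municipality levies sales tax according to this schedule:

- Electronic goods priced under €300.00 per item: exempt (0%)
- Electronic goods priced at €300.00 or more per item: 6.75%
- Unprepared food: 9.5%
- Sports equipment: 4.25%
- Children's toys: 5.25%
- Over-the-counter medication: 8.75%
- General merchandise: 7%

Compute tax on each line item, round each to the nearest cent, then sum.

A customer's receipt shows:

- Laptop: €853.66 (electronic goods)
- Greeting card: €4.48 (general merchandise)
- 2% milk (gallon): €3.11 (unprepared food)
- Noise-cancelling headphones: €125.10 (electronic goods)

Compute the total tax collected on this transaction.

€58.23

Laptop €853.66: electronic goods, €300.00 or more → 6.75% → €57.62
Greeting card €4.48: general merchandise → 7% → €0.31
2% milk (gallon) €3.11: unprepared food → 9.5% → €0.30
Noise-cancelling headphones €125.10: electronic goods, under €300.00 → 0% → €0.00
Total tax = €57.62 + €0.31 + €0.30 = €58.23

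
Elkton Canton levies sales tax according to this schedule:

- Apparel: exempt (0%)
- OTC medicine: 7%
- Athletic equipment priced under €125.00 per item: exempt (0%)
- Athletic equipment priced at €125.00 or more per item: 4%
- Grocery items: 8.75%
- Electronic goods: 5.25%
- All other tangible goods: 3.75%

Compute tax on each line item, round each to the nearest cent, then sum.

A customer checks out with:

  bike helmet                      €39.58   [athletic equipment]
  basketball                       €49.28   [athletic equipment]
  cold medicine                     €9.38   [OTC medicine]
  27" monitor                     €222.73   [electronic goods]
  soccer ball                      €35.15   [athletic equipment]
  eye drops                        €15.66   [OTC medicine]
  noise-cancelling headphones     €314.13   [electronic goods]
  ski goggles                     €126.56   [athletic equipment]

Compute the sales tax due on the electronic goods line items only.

27" monitor €222.73: electronic goods → 5.25% → €11.69
Noise-cancelling headphones €314.13: electronic goods → 5.25% → €16.49
Tax on electronic goods = €11.69 + €16.49 = €28.18

€28.18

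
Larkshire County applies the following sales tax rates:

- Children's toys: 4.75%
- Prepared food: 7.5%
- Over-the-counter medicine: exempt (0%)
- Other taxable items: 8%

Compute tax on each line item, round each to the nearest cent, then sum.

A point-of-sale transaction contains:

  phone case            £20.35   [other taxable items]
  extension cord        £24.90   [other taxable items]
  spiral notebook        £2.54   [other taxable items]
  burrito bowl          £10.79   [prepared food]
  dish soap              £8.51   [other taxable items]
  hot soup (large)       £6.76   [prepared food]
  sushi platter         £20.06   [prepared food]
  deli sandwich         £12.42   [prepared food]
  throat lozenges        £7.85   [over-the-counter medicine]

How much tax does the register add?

£8.25

Phone case £20.35: other taxable items → 8% → £1.63
Extension cord £24.90: other taxable items → 8% → £1.99
Spiral notebook £2.54: other taxable items → 8% → £0.20
Burrito bowl £10.79: prepared food → 7.5% → £0.81
Dish soap £8.51: other taxable items → 8% → £0.68
Hot soup (large) £6.76: prepared food → 7.5% → £0.51
Sushi platter £20.06: prepared food → 7.5% → £1.50
Deli sandwich £12.42: prepared food → 7.5% → £0.93
Throat lozenges £7.85: over-the-counter medicine → 0% → £0.00
Total tax = £1.63 + £1.99 + £0.20 + £0.81 + £0.68 + £0.51 + £1.50 + £0.93 = £8.25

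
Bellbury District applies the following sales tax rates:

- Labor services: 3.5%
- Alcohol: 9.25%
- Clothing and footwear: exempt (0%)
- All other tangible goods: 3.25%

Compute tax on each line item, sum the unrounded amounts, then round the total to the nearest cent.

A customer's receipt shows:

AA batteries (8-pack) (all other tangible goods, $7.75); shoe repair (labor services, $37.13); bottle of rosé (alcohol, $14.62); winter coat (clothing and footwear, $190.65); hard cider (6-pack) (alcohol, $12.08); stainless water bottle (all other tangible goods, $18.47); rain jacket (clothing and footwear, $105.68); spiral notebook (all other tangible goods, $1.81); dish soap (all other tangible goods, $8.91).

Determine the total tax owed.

AA batteries (8-pack) $7.75: all other tangible goods → 3.25% → $0.251875
Shoe repair $37.13: labor services → 3.5% → $1.29955
Bottle of rosé $14.62: alcohol → 9.25% → $1.35235
Winter coat $190.65: clothing and footwear → 0% → $0.00
Hard cider (6-pack) $12.08: alcohol → 9.25% → $1.1174
Stainless water bottle $18.47: all other tangible goods → 3.25% → $0.600275
Rain jacket $105.68: clothing and footwear → 0% → $0.00
Spiral notebook $1.81: all other tangible goods → 3.25% → $0.058825
Dish soap $8.91: all other tangible goods → 3.25% → $0.289575
Unrounded tax sum = $4.96985 → $4.97

$4.97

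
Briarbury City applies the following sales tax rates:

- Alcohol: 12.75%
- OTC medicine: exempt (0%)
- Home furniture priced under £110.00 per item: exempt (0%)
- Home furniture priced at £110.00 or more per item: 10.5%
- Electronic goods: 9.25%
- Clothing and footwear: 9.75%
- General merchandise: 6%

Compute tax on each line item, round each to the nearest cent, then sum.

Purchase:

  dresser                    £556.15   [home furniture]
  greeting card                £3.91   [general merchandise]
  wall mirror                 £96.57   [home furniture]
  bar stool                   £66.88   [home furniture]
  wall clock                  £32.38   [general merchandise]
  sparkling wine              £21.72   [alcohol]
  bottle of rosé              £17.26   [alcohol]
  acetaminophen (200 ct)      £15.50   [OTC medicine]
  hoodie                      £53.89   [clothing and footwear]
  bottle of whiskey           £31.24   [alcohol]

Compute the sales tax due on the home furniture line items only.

£58.40

Dresser £556.15: home furniture, £110.00 or more → 10.5% → £58.40
Wall mirror £96.57: home furniture, under £110.00 → 0% → £0.00
Bar stool £66.88: home furniture, under £110.00 → 0% → £0.00
Tax on home furniture = £58.40 + £0.00 + £0.00 = £58.40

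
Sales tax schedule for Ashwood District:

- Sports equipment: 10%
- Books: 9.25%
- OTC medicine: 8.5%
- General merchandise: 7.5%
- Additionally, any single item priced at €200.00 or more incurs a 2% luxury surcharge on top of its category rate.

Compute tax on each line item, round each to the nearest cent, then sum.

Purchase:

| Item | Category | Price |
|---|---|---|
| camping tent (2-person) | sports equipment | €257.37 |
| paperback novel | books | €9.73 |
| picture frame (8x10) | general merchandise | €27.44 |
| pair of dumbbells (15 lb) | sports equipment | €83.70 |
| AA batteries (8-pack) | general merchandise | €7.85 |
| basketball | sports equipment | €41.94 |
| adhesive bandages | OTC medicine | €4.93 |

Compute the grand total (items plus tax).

Camping tent (2-person) €257.37: sports equipment → 10% + 2% surcharge = 12% → €30.88
Paperback novel €9.73: books → 9.25% → €0.90
Picture frame (8x10) €27.44: general merchandise → 7.5% → €2.06
Pair of dumbbells (15 lb) €83.70: sports equipment → 10% → €8.37
AA batteries (8-pack) €7.85: general merchandise → 7.5% → €0.59
Basketball €41.94: sports equipment → 10% → €4.19
Adhesive bandages €4.93: OTC medicine → 8.5% → €0.42
Subtotal = €432.96; tax = €47.41; total due = €480.37

€480.37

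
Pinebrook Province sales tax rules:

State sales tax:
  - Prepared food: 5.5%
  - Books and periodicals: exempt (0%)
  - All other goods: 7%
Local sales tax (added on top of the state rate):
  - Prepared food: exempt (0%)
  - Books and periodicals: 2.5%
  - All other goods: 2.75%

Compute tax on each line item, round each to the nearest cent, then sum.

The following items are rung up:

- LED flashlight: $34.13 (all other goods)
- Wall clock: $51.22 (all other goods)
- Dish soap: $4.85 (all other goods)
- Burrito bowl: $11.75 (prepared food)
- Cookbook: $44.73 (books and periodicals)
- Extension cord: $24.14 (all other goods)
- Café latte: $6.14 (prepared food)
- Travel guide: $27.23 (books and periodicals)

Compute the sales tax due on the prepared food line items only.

Burrito bowl $11.75: prepared food → 5.5% + 0% local = 5.5% → $0.65
Café latte $6.14: prepared food → 5.5% + 0% local = 5.5% → $0.34
Tax on prepared food = $0.65 + $0.34 = $0.99

$0.99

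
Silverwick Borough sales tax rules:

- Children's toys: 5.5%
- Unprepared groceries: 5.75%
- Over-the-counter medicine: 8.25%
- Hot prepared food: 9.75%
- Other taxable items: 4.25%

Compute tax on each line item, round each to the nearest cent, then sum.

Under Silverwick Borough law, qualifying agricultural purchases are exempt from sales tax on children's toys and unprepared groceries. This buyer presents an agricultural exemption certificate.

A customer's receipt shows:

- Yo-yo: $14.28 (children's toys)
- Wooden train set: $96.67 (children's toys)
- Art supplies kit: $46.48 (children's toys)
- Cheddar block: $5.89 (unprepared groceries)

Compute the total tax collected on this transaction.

$0.00

Yo-yo $14.28: children's toys, buyer-exempt → 0% → $0.00
Wooden train set $96.67: children's toys, buyer-exempt → 0% → $0.00
Art supplies kit $46.48: children's toys, buyer-exempt → 0% → $0.00
Cheddar block $5.89: unprepared groceries, buyer-exempt → 0% → $0.00
Total tax = $0.00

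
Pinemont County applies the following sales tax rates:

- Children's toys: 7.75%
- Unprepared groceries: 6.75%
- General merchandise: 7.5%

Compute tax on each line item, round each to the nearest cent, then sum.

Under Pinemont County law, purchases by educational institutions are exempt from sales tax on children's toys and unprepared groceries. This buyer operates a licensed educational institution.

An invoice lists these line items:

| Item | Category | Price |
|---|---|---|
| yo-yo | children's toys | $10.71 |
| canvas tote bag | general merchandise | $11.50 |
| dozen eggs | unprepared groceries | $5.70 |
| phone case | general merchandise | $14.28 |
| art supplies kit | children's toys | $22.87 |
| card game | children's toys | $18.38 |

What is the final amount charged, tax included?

Yo-yo $10.71: children's toys, buyer-exempt → 0% → $0.00
Canvas tote bag $11.50: general merchandise → 7.5% → $0.86
Dozen eggs $5.70: unprepared groceries, buyer-exempt → 0% → $0.00
Phone case $14.28: general merchandise → 7.5% → $1.07
Art supplies kit $22.87: children's toys, buyer-exempt → 0% → $0.00
Card game $18.38: children's toys, buyer-exempt → 0% → $0.00
Subtotal = $83.44; tax = $1.93; total due = $85.37

$85.37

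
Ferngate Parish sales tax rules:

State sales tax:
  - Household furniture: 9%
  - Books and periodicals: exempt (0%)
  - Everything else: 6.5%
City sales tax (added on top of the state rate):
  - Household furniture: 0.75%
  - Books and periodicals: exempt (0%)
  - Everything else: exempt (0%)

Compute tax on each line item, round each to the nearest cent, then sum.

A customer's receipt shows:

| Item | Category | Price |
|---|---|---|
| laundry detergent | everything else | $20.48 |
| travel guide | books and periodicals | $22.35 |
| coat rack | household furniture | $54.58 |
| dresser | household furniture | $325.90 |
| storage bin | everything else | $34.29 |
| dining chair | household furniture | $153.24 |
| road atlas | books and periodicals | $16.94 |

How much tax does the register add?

Laundry detergent $20.48: everything else → 6.5% + 0% city = 6.5% → $1.33
Travel guide $22.35: books and periodicals → 0% + 0% city = 0% → $0.00
Coat rack $54.58: household furniture → 9% + 0.75% city = 9.75% → $5.32
Dresser $325.90: household furniture → 9% + 0.75% city = 9.75% → $31.78
Storage bin $34.29: everything else → 6.5% + 0% city = 6.5% → $2.23
Dining chair $153.24: household furniture → 9% + 0.75% city = 9.75% → $14.94
Road atlas $16.94: books and periodicals → 0% + 0% city = 0% → $0.00
Total tax = $1.33 + $5.32 + $31.78 + $2.23 + $14.94 = $55.60

$55.60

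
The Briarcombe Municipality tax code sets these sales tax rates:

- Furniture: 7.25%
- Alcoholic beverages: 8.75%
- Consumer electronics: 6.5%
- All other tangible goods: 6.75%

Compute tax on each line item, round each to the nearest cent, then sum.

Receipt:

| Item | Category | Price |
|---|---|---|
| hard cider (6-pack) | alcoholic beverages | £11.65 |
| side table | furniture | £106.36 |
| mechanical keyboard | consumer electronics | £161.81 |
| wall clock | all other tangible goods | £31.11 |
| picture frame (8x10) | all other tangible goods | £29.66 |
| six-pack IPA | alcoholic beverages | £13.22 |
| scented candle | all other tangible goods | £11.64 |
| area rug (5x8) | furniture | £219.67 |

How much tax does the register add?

Hard cider (6-pack) £11.65: alcoholic beverages → 8.75% → £1.02
Side table £106.36: furniture → 7.25% → £7.71
Mechanical keyboard £161.81: consumer electronics → 6.5% → £10.52
Wall clock £31.11: all other tangible goods → 6.75% → £2.10
Picture frame (8x10) £29.66: all other tangible goods → 6.75% → £2.00
Six-pack IPA £13.22: alcoholic beverages → 8.75% → £1.16
Scented candle £11.64: all other tangible goods → 6.75% → £0.79
Area rug (5x8) £219.67: furniture → 7.25% → £15.93
Total tax = £1.02 + £7.71 + £10.52 + £2.10 + £2.00 + £1.16 + £0.79 + £15.93 = £41.23

£41.23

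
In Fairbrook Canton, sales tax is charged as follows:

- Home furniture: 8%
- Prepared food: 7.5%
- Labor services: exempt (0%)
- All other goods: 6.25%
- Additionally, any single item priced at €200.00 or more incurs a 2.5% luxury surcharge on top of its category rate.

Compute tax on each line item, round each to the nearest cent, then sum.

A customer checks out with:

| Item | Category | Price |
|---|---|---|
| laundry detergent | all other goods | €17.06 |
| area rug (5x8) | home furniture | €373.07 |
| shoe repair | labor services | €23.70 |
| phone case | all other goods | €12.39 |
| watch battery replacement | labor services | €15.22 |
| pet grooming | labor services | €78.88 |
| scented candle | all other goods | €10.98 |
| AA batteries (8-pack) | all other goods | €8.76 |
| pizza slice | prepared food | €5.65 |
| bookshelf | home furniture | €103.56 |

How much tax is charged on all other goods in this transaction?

€3.08

Laundry detergent €17.06: all other goods → 6.25% → €1.07
Phone case €12.39: all other goods → 6.25% → €0.77
Scented candle €10.98: all other goods → 6.25% → €0.69
AA batteries (8-pack) €8.76: all other goods → 6.25% → €0.55
Tax on all other goods = €1.07 + €0.77 + €0.69 + €0.55 = €3.08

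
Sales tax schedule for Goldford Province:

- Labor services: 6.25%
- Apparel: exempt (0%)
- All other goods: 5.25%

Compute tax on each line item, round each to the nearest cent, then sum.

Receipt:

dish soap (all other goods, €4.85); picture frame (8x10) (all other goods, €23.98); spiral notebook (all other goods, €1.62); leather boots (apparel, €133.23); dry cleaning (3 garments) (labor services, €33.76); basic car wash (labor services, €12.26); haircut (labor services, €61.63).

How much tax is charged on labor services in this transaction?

€6.73

Dry cleaning (3 garments) €33.76: labor services → 6.25% → €2.11
Basic car wash €12.26: labor services → 6.25% → €0.77
Haircut €61.63: labor services → 6.25% → €3.85
Tax on labor services = €2.11 + €0.77 + €3.85 = €6.73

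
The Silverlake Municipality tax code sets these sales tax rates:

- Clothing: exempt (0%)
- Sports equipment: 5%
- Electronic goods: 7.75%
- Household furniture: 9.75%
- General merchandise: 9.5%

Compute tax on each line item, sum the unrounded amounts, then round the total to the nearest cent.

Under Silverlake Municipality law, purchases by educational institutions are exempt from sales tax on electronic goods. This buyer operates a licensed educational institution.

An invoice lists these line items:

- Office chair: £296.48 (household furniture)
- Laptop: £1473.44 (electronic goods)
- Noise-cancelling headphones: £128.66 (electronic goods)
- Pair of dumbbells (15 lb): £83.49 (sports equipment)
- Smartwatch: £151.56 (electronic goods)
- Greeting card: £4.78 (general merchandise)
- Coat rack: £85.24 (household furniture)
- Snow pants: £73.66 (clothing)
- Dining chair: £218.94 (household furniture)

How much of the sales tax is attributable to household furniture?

£58.56

Office chair £296.48: household furniture → 9.75% → £28.9068
Coat rack £85.24: household furniture → 9.75% → £8.3109
Dining chair £218.94: household furniture → 9.75% → £21.34665
Tax on household furniture: unrounded sum = £58.56435 → £58.56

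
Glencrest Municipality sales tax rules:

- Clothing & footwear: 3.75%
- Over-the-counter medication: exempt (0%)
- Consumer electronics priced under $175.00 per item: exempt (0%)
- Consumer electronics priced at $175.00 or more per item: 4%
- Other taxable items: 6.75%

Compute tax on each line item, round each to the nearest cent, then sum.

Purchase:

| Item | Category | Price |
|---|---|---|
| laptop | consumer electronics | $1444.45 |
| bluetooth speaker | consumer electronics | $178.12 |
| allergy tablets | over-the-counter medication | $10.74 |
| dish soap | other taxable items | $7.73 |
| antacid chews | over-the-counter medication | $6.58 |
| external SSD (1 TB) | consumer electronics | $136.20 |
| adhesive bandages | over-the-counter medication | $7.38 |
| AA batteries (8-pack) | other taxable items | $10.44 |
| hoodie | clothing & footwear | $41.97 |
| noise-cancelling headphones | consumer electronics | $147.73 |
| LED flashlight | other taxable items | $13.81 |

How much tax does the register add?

Laptop $1444.45: consumer electronics, $175.00 or more → 4% → $57.78
Bluetooth speaker $178.12: consumer electronics, $175.00 or more → 4% → $7.12
Allergy tablets $10.74: over-the-counter medication → 0% → $0.00
Dish soap $7.73: other taxable items → 6.75% → $0.52
Antacid chews $6.58: over-the-counter medication → 0% → $0.00
External SSD (1 TB) $136.20: consumer electronics, under $175.00 → 0% → $0.00
Adhesive bandages $7.38: over-the-counter medication → 0% → $0.00
AA batteries (8-pack) $10.44: other taxable items → 6.75% → $0.70
Hoodie $41.97: clothing & footwear → 3.75% → $1.57
Noise-cancelling headphones $147.73: consumer electronics, under $175.00 → 0% → $0.00
LED flashlight $13.81: other taxable items → 6.75% → $0.93
Total tax = $57.78 + $7.12 + $0.52 + $0.70 + $1.57 + $0.93 = $68.62

$68.62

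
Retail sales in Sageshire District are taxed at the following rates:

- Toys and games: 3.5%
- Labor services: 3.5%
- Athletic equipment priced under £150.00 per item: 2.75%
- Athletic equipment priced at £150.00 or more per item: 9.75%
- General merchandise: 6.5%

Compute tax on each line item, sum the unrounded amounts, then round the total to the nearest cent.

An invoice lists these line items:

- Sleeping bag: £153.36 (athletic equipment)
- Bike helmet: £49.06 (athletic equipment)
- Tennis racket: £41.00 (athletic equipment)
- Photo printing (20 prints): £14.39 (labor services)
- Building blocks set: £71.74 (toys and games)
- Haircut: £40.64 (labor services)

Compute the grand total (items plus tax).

Sleeping bag £153.36: athletic equipment, £150.00 or more → 9.75% → £14.9526
Bike helmet £49.06: athletic equipment, under £150.00 → 2.75% → £1.34915
Tennis racket £41.00: athletic equipment, under £150.00 → 2.75% → £1.1275
Photo printing (20 prints) £14.39: labor services → 3.5% → £0.50365
Building blocks set £71.74: toys and games → 3.5% → £2.5109
Haircut £40.64: labor services → 3.5% → £1.4224
Subtotal = £370.19; unrounded tax = £21.8662 → £21.87; total due = £392.06

£392.06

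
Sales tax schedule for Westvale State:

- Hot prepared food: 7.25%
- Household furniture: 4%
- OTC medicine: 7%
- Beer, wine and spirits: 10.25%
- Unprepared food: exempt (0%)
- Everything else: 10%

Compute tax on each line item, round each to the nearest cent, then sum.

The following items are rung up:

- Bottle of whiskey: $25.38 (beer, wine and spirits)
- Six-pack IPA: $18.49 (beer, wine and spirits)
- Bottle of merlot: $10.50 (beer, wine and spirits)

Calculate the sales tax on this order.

Bottle of whiskey $25.38: beer, wine and spirits → 10.25% → $2.60
Six-pack IPA $18.49: beer, wine and spirits → 10.25% → $1.90
Bottle of merlot $10.50: beer, wine and spirits → 10.25% → $1.08
Total tax = $2.60 + $1.90 + $1.08 = $5.58

$5.58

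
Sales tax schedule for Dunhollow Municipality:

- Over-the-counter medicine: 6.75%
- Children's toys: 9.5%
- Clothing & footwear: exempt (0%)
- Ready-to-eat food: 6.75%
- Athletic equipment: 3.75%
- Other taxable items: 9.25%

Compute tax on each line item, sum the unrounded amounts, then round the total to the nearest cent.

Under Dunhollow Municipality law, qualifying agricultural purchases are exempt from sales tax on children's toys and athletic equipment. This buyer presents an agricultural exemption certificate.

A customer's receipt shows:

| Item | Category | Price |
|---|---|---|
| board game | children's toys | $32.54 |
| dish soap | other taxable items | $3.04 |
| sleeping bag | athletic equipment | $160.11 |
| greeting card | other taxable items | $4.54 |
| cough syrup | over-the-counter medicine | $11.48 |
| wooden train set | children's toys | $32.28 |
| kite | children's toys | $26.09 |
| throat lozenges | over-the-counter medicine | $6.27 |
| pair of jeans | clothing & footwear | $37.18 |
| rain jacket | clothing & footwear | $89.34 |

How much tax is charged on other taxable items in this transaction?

Dish soap $3.04: other taxable items → 9.25% → $0.2812
Greeting card $4.54: other taxable items → 9.25% → $0.41995
Tax on other taxable items: unrounded sum = $0.70115 → $0.70

$0.70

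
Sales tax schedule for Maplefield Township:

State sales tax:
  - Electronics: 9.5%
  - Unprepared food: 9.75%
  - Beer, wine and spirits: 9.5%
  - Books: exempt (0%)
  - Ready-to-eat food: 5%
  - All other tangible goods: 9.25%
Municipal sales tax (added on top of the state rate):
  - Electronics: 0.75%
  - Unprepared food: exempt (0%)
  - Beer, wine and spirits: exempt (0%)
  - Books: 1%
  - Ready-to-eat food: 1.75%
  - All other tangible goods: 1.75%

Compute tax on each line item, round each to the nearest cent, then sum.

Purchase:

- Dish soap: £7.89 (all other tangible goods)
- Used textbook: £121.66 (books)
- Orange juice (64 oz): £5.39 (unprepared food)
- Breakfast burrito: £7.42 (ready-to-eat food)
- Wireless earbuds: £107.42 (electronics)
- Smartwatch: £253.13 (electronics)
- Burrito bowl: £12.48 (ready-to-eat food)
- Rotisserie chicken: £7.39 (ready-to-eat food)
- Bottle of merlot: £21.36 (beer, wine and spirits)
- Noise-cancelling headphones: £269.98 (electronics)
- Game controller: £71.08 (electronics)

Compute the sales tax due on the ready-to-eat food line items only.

Breakfast burrito £7.42: ready-to-eat food → 5% + 1.75% municipal = 6.75% → £0.50
Burrito bowl £12.48: ready-to-eat food → 5% + 1.75% municipal = 6.75% → £0.84
Rotisserie chicken £7.39: ready-to-eat food → 5% + 1.75% municipal = 6.75% → £0.50
Tax on ready-to-eat food = £0.50 + £0.84 + £0.50 = £1.84

£1.84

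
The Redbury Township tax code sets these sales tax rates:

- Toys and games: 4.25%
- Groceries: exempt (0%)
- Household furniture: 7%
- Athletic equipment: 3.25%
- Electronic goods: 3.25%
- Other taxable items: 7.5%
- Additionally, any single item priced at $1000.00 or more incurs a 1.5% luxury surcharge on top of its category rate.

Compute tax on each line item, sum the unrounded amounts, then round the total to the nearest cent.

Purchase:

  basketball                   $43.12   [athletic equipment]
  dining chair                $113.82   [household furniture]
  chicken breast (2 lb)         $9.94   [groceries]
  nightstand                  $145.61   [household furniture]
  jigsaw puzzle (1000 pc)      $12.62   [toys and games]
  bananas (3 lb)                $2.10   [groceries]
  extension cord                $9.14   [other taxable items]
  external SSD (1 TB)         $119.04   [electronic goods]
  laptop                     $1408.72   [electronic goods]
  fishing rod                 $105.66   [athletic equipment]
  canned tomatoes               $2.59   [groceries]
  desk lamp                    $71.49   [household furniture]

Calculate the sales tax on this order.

$100.00

Basketball $43.12: athletic equipment → 3.25% → $1.4014
Dining chair $113.82: household furniture → 7% → $7.9674
Chicken breast (2 lb) $9.94: groceries → 0% → $0.00
Nightstand $145.61: household furniture → 7% → $10.1927
Jigsaw puzzle (1000 pc) $12.62: toys and games → 4.25% → $0.53635
Bananas (3 lb) $2.10: groceries → 0% → $0.00
Extension cord $9.14: other taxable items → 7.5% → $0.6855
External SSD (1 TB) $119.04: electronic goods → 3.25% → $3.8688
Laptop $1408.72: electronic goods → 3.25% + 1.5% surcharge = 4.75% → $66.9142
Fishing rod $105.66: athletic equipment → 3.25% → $3.43395
Canned tomatoes $2.59: groceries → 0% → $0.00
Desk lamp $71.49: household furniture → 7% → $5.0043
Unrounded tax sum = $100.0046 → $100.00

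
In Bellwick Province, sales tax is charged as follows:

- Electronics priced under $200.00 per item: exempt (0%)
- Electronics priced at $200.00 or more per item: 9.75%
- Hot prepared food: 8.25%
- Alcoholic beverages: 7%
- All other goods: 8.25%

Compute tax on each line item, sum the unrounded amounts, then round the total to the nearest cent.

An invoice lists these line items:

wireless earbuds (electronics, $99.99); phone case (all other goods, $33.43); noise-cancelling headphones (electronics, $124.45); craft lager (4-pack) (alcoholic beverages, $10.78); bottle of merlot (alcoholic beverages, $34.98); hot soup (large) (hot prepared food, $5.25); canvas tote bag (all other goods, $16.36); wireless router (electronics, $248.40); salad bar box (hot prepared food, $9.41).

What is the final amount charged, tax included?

$615.79

Wireless earbuds $99.99: electronics, under $200.00 → 0% → $0.00
Phone case $33.43: all other goods → 8.25% → $2.757975
Noise-cancelling headphones $124.45: electronics, under $200.00 → 0% → $0.00
Craft lager (4-pack) $10.78: alcoholic beverages → 7% → $0.7546
Bottle of merlot $34.98: alcoholic beverages → 7% → $2.4486
Hot soup (large) $5.25: hot prepared food → 8.25% → $0.433125
Canvas tote bag $16.36: all other goods → 8.25% → $1.3497
Wireless router $248.40: electronics, $200.00 or more → 9.75% → $24.219
Salad bar box $9.41: hot prepared food → 8.25% → $0.776325
Subtotal = $583.05; unrounded tax = $32.739325 → $32.74; total due = $615.79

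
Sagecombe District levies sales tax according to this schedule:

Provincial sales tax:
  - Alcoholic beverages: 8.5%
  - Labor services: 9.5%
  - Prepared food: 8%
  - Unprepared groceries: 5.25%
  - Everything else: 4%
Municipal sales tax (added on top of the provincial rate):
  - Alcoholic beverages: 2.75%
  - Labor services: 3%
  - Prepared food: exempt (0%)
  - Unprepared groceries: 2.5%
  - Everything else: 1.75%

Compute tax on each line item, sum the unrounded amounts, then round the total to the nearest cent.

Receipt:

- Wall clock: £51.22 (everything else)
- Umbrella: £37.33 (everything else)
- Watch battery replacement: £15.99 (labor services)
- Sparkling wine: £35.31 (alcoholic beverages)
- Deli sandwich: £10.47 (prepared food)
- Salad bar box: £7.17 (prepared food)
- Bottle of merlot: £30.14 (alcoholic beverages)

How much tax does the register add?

£15.86

Wall clock £51.22: everything else → 4% + 1.75% municipal = 5.75% → £2.94515
Umbrella £37.33: everything else → 4% + 1.75% municipal = 5.75% → £2.146475
Watch battery replacement £15.99: labor services → 9.5% + 3% municipal = 12.5% → £1.99875
Sparkling wine £35.31: alcoholic beverages → 8.5% + 2.75% municipal = 11.25% → £3.972375
Deli sandwich £10.47: prepared food → 8% + 0% municipal = 8% → £0.8376
Salad bar box £7.17: prepared food → 8% + 0% municipal = 8% → £0.5736
Bottle of merlot £30.14: alcoholic beverages → 8.5% + 2.75% municipal = 11.25% → £3.39075
Unrounded tax sum = £15.8647 → £15.86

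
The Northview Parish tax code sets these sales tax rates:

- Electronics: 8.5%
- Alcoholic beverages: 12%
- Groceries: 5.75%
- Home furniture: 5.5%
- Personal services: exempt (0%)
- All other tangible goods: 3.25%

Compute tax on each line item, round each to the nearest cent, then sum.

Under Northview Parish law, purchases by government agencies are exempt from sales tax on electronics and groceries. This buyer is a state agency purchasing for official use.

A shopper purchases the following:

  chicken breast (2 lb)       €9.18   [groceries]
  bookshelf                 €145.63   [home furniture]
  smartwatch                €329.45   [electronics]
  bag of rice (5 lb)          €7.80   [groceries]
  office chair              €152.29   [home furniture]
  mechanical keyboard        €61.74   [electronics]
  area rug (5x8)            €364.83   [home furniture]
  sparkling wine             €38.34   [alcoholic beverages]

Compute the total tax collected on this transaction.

Chicken breast (2 lb) €9.18: groceries, buyer-exempt → 0% → €0.00
Bookshelf €145.63: home furniture → 5.5% → €8.01
Smartwatch €329.45: electronics, buyer-exempt → 0% → €0.00
Bag of rice (5 lb) €7.80: groceries, buyer-exempt → 0% → €0.00
Office chair €152.29: home furniture → 5.5% → €8.38
Mechanical keyboard €61.74: electronics, buyer-exempt → 0% → €0.00
Area rug (5x8) €364.83: home furniture → 5.5% → €20.07
Sparkling wine €38.34: alcoholic beverages → 12% → €4.60
Total tax = €8.01 + €8.38 + €20.07 + €4.60 = €41.06

€41.06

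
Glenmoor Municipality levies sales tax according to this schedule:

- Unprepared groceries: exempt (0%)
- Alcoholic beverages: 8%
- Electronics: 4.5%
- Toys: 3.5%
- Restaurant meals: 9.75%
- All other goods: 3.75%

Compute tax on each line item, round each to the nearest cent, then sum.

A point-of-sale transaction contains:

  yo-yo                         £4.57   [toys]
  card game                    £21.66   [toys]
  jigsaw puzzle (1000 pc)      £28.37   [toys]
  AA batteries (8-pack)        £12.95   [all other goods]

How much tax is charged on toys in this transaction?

£1.91

Yo-yo £4.57: toys → 3.5% → £0.16
Card game £21.66: toys → 3.5% → £0.76
Jigsaw puzzle (1000 pc) £28.37: toys → 3.5% → £0.99
Tax on toys = £0.16 + £0.76 + £0.99 = £1.91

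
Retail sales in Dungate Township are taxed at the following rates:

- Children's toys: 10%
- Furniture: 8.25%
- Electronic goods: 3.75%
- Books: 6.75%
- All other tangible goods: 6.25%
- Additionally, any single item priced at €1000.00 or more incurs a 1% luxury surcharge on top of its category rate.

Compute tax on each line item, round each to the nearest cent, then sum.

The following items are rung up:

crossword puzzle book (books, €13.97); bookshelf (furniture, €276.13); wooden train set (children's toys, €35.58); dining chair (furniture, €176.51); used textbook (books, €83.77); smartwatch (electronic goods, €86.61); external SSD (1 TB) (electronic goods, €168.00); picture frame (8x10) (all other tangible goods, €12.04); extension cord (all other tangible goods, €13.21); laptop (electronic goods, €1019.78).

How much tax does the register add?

€107.06

Crossword puzzle book €13.97: books → 6.75% → €0.94
Bookshelf €276.13: furniture → 8.25% → €22.78
Wooden train set €35.58: children's toys → 10% → €3.56
Dining chair €176.51: furniture → 8.25% → €14.56
Used textbook €83.77: books → 6.75% → €5.65
Smartwatch €86.61: electronic goods → 3.75% → €3.25
External SSD (1 TB) €168.00: electronic goods → 3.75% → €6.30
Picture frame (8x10) €12.04: all other tangible goods → 6.25% → €0.75
Extension cord €13.21: all other tangible goods → 6.25% → €0.83
Laptop €1019.78: electronic goods → 3.75% + 1% surcharge = 4.75% → €48.44
Total tax = €0.94 + €22.78 + €3.56 + €14.56 + €5.65 + €3.25 + €6.30 + €0.75 + €0.83 + €48.44 = €107.06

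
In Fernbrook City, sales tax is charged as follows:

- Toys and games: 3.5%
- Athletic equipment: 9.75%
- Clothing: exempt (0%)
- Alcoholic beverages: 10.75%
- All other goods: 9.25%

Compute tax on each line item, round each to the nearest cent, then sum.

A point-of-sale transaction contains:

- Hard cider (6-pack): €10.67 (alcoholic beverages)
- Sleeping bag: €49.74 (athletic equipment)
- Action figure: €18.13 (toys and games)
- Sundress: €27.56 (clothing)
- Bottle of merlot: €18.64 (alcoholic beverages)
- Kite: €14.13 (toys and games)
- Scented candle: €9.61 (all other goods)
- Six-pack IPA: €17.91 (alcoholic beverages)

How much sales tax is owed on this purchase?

€11.94

Hard cider (6-pack) €10.67: alcoholic beverages → 10.75% → €1.15
Sleeping bag €49.74: athletic equipment → 9.75% → €4.85
Action figure €18.13: toys and games → 3.5% → €0.63
Sundress €27.56: clothing → 0% → €0.00
Bottle of merlot €18.64: alcoholic beverages → 10.75% → €2.00
Kite €14.13: toys and games → 3.5% → €0.49
Scented candle €9.61: all other goods → 9.25% → €0.89
Six-pack IPA €17.91: alcoholic beverages → 10.75% → €1.93
Total tax = €1.15 + €4.85 + €0.63 + €2.00 + €0.49 + €0.89 + €1.93 = €11.94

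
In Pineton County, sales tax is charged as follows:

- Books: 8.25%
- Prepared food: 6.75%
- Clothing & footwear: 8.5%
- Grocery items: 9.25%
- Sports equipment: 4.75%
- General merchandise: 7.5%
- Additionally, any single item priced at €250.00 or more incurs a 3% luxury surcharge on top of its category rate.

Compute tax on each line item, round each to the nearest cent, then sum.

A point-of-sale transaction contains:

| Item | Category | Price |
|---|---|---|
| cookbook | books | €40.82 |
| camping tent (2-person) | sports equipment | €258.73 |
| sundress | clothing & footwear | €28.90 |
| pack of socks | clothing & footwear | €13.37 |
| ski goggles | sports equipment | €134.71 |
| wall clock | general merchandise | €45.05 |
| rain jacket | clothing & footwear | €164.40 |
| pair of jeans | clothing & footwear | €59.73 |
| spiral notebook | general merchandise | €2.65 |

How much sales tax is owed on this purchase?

€56.05

Cookbook €40.82: books → 8.25% → €3.37
Camping tent (2-person) €258.73: sports equipment → 4.75% + 3% surcharge = 7.75% → €20.05
Sundress €28.90: clothing & footwear → 8.5% → €2.46
Pack of socks €13.37: clothing & footwear → 8.5% → €1.14
Ski goggles €134.71: sports equipment → 4.75% → €6.40
Wall clock €45.05: general merchandise → 7.5% → €3.38
Rain jacket €164.40: clothing & footwear → 8.5% → €13.97
Pair of jeans €59.73: clothing & footwear → 8.5% → €5.08
Spiral notebook €2.65: general merchandise → 7.5% → €0.20
Total tax = €3.37 + €20.05 + €2.46 + €1.14 + €6.40 + €3.38 + €13.97 + €5.08 + €0.20 = €56.05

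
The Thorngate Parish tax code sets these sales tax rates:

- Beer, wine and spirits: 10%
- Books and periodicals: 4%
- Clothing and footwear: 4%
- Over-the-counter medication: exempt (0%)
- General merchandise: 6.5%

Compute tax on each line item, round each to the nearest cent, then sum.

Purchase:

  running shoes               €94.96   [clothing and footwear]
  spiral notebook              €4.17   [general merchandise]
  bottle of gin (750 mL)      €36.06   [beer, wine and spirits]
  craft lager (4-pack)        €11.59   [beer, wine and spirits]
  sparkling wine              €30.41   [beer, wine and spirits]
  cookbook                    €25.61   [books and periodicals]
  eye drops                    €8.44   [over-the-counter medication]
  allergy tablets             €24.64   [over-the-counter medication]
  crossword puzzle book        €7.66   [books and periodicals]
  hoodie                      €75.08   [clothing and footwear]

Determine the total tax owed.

€16.21

Running shoes €94.96: clothing and footwear → 4% → €3.80
Spiral notebook €4.17: general merchandise → 6.5% → €0.27
Bottle of gin (750 mL) €36.06: beer, wine and spirits → 10% → €3.61
Craft lager (4-pack) €11.59: beer, wine and spirits → 10% → €1.16
Sparkling wine €30.41: beer, wine and spirits → 10% → €3.04
Cookbook €25.61: books and periodicals → 4% → €1.02
Eye drops €8.44: over-the-counter medication → 0% → €0.00
Allergy tablets €24.64: over-the-counter medication → 0% → €0.00
Crossword puzzle book €7.66: books and periodicals → 4% → €0.31
Hoodie €75.08: clothing and footwear → 4% → €3.00
Total tax = €3.80 + €0.27 + €3.61 + €1.16 + €3.04 + €1.02 + €0.31 + €3.00 = €16.21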